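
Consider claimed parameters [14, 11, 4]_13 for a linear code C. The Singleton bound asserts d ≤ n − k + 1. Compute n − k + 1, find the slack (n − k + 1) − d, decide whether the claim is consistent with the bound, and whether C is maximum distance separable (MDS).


Singleton RHS = n − k + 1 = 4, slack = 0, bound satisfied, MDS.

Singleton bound: d ≤ n − k + 1.
Here n = 14, k = 11, so n − k + 1 = 4.
Given d = 4, check d ≤ 4: YES.
Slack = (n − k + 1) − d = 0.
The code is MDS (slack = 0).
Description: the claimed parameters are [14, 11, 4]_13; such a code would be MDS (meets Singleton bound).


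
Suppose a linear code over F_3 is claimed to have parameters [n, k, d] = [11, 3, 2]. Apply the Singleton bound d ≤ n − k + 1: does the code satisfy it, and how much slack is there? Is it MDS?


Singleton RHS = n − k + 1 = 9, slack = 7, bound satisfied, not MDS.

Singleton bound: d ≤ n − k + 1.
Here n = 11, k = 3, so n − k + 1 = 9.
Given d = 2, check d ≤ 9: YES.
Slack = (n − k + 1) − d = 7.
The code is NOT MDS (slack = 7 > 0).
Description: the claimed parameters are [11, 3, 2]_3; such a code would be non-MDS.


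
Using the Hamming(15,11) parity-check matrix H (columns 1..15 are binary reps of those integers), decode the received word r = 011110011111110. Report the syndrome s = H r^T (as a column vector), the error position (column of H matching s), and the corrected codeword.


s = (1, 1, 1, 1)^T, error position = 15, corrected codeword c = 011110011111111

Compute s = H r^T mod 2 one row at a time:
  s_1 = 1 + 1 + 1 + 1 + 1 + 1 + 1 + 0 = 7 ≡ 1 (mod 2).
  s_2 = 1 + 1 + 0 + 0 + 1 + 1 + 1 + 0 = 5 ≡ 1 (mod 2).
  s_3 = 1 + 1 + 0 + 0 + 1 + 1 + 1 + 0 = 5 ≡ 1 (mod 2).
  s_4 = 0 + 1 + 1 + 0 + 1 + 1 + 1 + 0 = 5 ≡ 1 (mod 2).
s = (1, 1, 1, 1)^T — this equals column 15 of H (binary 1111), so error is at position 15.
Correct: flip bit 15 of r = 011110011111110 to get c = 011110011111111.


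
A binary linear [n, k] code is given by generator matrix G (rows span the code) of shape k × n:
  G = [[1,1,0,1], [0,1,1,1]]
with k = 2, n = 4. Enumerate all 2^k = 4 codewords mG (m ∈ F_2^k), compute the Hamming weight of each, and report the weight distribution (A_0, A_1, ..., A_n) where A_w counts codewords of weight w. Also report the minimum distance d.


Weight distribution: A_0 = 1, A_2 = 1, A_3 = 2. Minimum distance d = 2.

Enumerate all 2^2 = 4 messages m ∈ F_2^2.
For each, compute codeword c = mG in F_2^4, then tally its weight.
  m = 00 → c = 0000, weight = 0.
  m = 10 → c = 1101, weight = 3.
  m = 01 → c = 0111, weight = 3.
  m = 11 → c = 1010, weight = 2.
Tally weights:
  weight 0: 1 codewords.
  weight 2: 1 codewords.
  weight 3: 2 codewords.
Minimum distance d = smallest w > 0 with A_w > 0 = 2.
Sanity: Σ A_w = 4 = 2^2 = 4 ✓.


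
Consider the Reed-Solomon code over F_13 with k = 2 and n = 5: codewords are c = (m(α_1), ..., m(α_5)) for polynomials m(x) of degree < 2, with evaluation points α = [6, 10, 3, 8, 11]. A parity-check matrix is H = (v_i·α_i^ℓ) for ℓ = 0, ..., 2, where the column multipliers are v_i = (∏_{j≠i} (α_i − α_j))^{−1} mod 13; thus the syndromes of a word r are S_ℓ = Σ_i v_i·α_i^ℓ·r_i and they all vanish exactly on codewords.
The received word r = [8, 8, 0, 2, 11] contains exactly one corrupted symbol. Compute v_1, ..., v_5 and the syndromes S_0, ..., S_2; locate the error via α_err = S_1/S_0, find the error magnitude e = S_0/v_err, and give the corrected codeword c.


S = (9, 2, 12), error at position 1, error magnitude e = 12, c = [9, 8, 0, 2, 11].

Step 1: column multipliers v_i = (∏_{j≠i}(α_i − α_j))^{−1} mod 13.
  i = 1 (α = 6): (6−10)(6−3)(6−8)(6−11) = (−4)·3·(−2)·(−5) = −120 ≡ 10, so v_1 = 10^{−1} = 4 (mod 13).
  i = 2 (α = 10): (10−6)(10−3)(10−8)(10−11) = 4·7·2·(−1) = −56 ≡ 9, so v_2 = 9^{−1} = 3 (mod 13).
  i = 3 (α = 3): (3−6)(3−10)(3−8)(3−11) = (−3)·(−7)·(−5)·(−8) = 840 ≡ 8, so v_3 = 8^{−1} = 5 (mod 13).
  i = 4 (α = 8): (8−6)(8−10)(8−3)(8−11) = 2·(−2)·5·(−3) = 60 ≡ 8, so v_4 = 8^{−1} = 5 (mod 13).
  i = 5 (α = 11): (11−6)(11−10)(11−3)(11−8) = 5·1·8·3 = 120 ≡ 3, so v_5 = 3^{−1} = 9 (mod 13).
  v = [4, 3, 5, 5, 9].
Step 2: syndromes of r = [8, 8, 0, 2, 11] (all sums mod 13).
  S_0 = Σ v_i r_i = 4·8 + 3·8 + 5·0 + 5·2 + 9·11 = 165 ≡ 9.
  S_1 = Σ v_i α_i r_i = 4·6·8 + 3·10·8 + 5·3·0 + 5·8·2 + 9·11·11 = 1601 ≡ 2.
  α_i^2 mod 13 = [10, 9, 9, 12, 4].
  S_2 = Σ v_i α_i^2 r_i = 4·10·8 + 3·9·8 + 5·9·0 + 5·12·2 + 9·4·11 = 1052 ≡ 12.
  S = (9, 2, 12) ≠ 0, so r is not a codeword (an error is present).
Step 3: locate the error. For a single error e at position i, S_ℓ = v_i·e·α_i^ℓ, so α_err = S_1/S_0.
  S_0^{−1} = 9^{−1} = 3 (mod 13), so α_err = 2·3 = 6 ≡ 6 = α_1. Error position i = 1.
  Consistency check: S_2/S_1 = 12·7 = 84 ≡ 6 = α_err ✓ (single-error assumption holds).
Step 4: error magnitude e = S_0/v_1 = S_0·∏_{j≠1}(α_1 − α_j) = 9·10 = 90 ≡ 12 (mod 13).
Step 5: correct position 1: c_1 = r_1 − e = 8 − 12 ≡ 9 (mod 13). Hence c = [9, 8, 0, 2, 11].
  Check: interpolating c through the α_i gives m(x) = 4 + 3·x (degree < 2) with m(α_i) = c_i for every i, so c is indeed a codeword.


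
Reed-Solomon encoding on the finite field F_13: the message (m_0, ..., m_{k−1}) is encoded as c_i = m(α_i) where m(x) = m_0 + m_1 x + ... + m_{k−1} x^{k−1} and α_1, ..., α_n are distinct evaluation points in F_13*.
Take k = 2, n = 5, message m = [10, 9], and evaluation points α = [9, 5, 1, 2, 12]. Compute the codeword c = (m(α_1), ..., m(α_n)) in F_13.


c = [0, 3, 6, 2, 1]

Message polynomial: m(x) = 10 + 9·x (mod 13).
For each evaluation point α_i, compute m(α_i) mod 13:
  α_1 = 9: Horner steps 9 → 0, so m(9) = 0.
  α_2 = 5: Horner steps 9 → 3, so m(5) = 3.
  α_3 = 1: Horner steps 9 → 6, so m(1) = 6.
  α_4 = 2: Horner steps 9 → 2, so m(2) = 2.
  α_5 = 12: Horner steps 9 → 1, so m(12) = 1.
Codeword c = [0, 3, 6, 2, 1] ∈ F_13^5.


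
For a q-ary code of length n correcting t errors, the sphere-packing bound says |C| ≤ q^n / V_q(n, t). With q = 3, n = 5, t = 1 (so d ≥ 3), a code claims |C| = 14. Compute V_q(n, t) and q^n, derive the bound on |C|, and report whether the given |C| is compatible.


V_q(n, t) = 11, q^n = 243, Hamming bound = 22, |C| = 14 ≤ bound (satisfied).

Step 1: Compute V_q(n, t) = Σ_{j=0}^1 C(n, j) (q−1)^j.
  j = 0: C(5,0)·(2)^0 = 1·1 = 1.
  j = 1: C(5,1)·(2)^1 = 5·2 = 10.
  V_q(n, t) = 1 + 10 = 11.
Step 2: q^n = 3^5 = 243.
Step 3: Hamming bound ⌊q^n / V_q(n,t)⌋ = ⌊243/11⌋ = 22.
Step 4: Compare |C| = 14 to 22: satisfied.
The claimed |C| lies below the Hamming bound.


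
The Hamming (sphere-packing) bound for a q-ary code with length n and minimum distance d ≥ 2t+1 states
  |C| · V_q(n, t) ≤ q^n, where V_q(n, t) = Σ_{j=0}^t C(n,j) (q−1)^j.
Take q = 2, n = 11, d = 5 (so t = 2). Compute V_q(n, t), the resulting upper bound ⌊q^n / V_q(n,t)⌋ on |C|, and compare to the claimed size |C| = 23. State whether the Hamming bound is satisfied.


V_q(n, t) = 67, q^n = 2048, Hamming bound = 30, |C| = 23 ≤ bound (satisfied).

Step 1: Compute V_q(n, t) = Σ_{j=0}^2 C(n, j) (q−1)^j.
  j = 0: C(11,0)·(1)^0 = 1·1 = 1.
  j = 1: C(11,1)·(1)^1 = 11·1 = 11.
  j = 2: C(11,2)·(1)^2 = 55·1 = 55.
  V_q(n, t) = 1 + 11 + 55 = 67.
Step 2: q^n = 2^11 = 2048.
Step 3: Hamming bound ⌊q^n / V_q(n,t)⌋ = ⌊2048/67⌋ = 30.
Step 4: Compare |C| = 23 to 30: satisfied.
The claimed |C| lies below the Hamming bound.


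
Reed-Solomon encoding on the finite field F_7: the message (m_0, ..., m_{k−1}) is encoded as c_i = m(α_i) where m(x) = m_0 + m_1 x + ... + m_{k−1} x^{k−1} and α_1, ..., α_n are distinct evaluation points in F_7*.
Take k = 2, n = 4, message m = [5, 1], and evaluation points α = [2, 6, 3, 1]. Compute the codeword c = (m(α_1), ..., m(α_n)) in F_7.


c = [0, 4, 1, 6]

Message polynomial: m(x) = 5 + 1·x (mod 7).
For each evaluation point α_i, compute m(α_i) mod 7:
  α_1 = 2: Horner steps 1 → 0, so m(2) = 0.
  α_2 = 6: Horner steps 1 → 4, so m(6) = 4.
  α_3 = 3: Horner steps 1 → 1, so m(3) = 1.
  α_4 = 1: Horner steps 1 → 6, so m(1) = 6.
Codeword c = [0, 4, 1, 6] ∈ F_7^4.


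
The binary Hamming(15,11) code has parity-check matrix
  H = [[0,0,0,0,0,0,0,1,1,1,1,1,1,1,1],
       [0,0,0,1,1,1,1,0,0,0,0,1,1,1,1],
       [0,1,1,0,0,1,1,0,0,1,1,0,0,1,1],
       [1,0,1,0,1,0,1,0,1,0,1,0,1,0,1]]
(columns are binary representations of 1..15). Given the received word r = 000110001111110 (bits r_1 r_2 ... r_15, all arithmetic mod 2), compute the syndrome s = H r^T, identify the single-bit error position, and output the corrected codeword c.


s = (0, 1, 1, 0)^T, error position = 6, corrected codeword c = 000111001111110

Compute s = H r^T mod 2 one row at a time:
  s_1 = 0 + 1 + 1 + 1 + 1 + 1 + 1 + 0 = 6 ≡ 0 (mod 2).
  s_2 = 1 + 1 + 0 + 0 + 1 + 1 + 1 + 0 = 5 ≡ 1 (mod 2).
  s_3 = 0 + 0 + 0 + 0 + 1 + 1 + 1 + 0 = 3 ≡ 1 (mod 2).
  s_4 = 0 + 0 + 1 + 0 + 1 + 1 + 1 + 0 = 4 ≡ 0 (mod 2).
s = (0, 1, 1, 0)^T — this equals column 6 of H (binary 0110), so error is at position 6.
Correct: flip bit 6 of r = 000110001111110 to get c = 000111001111110.


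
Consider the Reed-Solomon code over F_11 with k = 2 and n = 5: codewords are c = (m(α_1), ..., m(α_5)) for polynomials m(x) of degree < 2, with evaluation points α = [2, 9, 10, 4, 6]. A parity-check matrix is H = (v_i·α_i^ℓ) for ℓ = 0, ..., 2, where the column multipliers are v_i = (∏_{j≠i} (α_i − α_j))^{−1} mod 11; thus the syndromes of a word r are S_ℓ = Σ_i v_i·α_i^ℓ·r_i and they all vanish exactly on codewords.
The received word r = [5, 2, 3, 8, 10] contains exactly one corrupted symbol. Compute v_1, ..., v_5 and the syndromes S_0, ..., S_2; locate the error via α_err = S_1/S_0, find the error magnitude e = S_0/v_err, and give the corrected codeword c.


S = (4, 8, 5), error at position 1, error magnitude e = 10, c = [6, 2, 3, 8, 10].

Step 1: column multipliers v_i = (∏_{j≠i}(α_i − α_j))^{−1} mod 11.
  i = 1 (α = 2): (2−9)(2−10)(2−4)(2−6) = (−7)·(−8)·(−2)·(−4) = 448 ≡ 8, so v_1 = 8^{−1} = 7 (mod 11).
  i = 2 (α = 9): (9−2)(9−10)(9−4)(9−6) = 7·(−1)·5·3 = −105 ≡ 5, so v_2 = 5^{−1} = 9 (mod 11).
  i = 3 (α = 10): (10−2)(10−9)(10−4)(10−6) = 8·1·6·4 = 192 ≡ 5, so v_3 = 5^{−1} = 9 (mod 11).
  i = 4 (α = 4): (4−2)(4−9)(4−10)(4−6) = 2·(−5)·(−6)·(−2) = −120 ≡ 1, so v_4 = 1^{−1} = 1 (mod 11).
  i = 5 (α = 6): (6−2)(6−9)(6−10)(6−4) = 4·(−3)·(−4)·2 = 96 ≡ 8, so v_5 = 8^{−1} = 7 (mod 11).
  v = [7, 9, 9, 1, 7].
Step 2: syndromes of r = [5, 2, 3, 8, 10] (all sums mod 11).
  S_0 = Σ v_i r_i = 7·5 + 9·2 + 9·3 + 1·8 + 7·10 = 158 ≡ 4.
  S_1 = Σ v_i α_i r_i = 7·2·5 + 9·9·2 + 9·10·3 + 1·4·8 + 7·6·10 = 954 ≡ 8.
  α_i^2 mod 11 = [4, 4, 1, 5, 3].
  S_2 = Σ v_i α_i^2 r_i = 7·4·5 + 9·4·2 + 9·1·3 + 1·5·8 + 7·3·10 = 489 ≡ 5.
  S = (4, 8, 5) ≠ 0, so r is not a codeword (an error is present).
Step 3: locate the error. For a single error e at position i, S_ℓ = v_i·e·α_i^ℓ, so α_err = S_1/S_0.
  S_0^{−1} = 4^{−1} = 3 (mod 11), so α_err = 8·3 = 24 ≡ 2 = α_1. Error position i = 1.
  Consistency check: S_2/S_1 = 5·7 = 35 ≡ 2 = α_err ✓ (single-error assumption holds).
Step 4: error magnitude e = S_0/v_1 = S_0·∏_{j≠1}(α_1 − α_j) = 4·8 = 32 ≡ 10 (mod 11).
Step 5: correct position 1: c_1 = r_1 − e = 5 − 10 ≡ 6 (mod 11). Hence c = [6, 2, 3, 8, 10].
  Check: interpolating c through the α_i gives m(x) = 4 + 1·x (degree < 2) with m(α_i) = c_i for every i, so c is indeed a codeword.


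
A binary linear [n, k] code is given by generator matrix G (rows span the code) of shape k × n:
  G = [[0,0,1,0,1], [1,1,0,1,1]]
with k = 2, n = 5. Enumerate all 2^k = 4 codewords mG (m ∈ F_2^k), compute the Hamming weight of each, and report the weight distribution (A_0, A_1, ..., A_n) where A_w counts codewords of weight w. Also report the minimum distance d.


Weight distribution: A_0 = 1, A_2 = 1, A_4 = 2. Minimum distance d = 2.

Enumerate all 2^2 = 4 messages m ∈ F_2^2.
For each, compute codeword c = mG in F_2^5, then tally its weight.
  m = 00 → c = 00000, weight = 0.
  m = 10 → c = 00101, weight = 2.
  m = 01 → c = 11011, weight = 4.
  m = 11 → c = 11110, weight = 4.
Tally weights:
  weight 0: 1 codewords.
  weight 2: 1 codewords.
  weight 4: 2 codewords.
Minimum distance d = smallest w > 0 with A_w > 0 = 2.
Sanity: Σ A_w = 4 = 2^2 = 4 ✓.


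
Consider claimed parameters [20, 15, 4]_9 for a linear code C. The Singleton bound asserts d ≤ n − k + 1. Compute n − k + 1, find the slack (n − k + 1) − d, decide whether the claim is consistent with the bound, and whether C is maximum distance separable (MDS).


Singleton RHS = n − k + 1 = 6, slack = 2, bound satisfied, not MDS.

Singleton bound: d ≤ n − k + 1.
Here n = 20, k = 15, so n − k + 1 = 6.
Given d = 4, check d ≤ 6: YES.
Slack = (n − k + 1) − d = 2.
The code is NOT MDS (slack = 2 > 0).
Description: the claimed parameters are [20, 15, 4]_9; such a code would be non-MDS.


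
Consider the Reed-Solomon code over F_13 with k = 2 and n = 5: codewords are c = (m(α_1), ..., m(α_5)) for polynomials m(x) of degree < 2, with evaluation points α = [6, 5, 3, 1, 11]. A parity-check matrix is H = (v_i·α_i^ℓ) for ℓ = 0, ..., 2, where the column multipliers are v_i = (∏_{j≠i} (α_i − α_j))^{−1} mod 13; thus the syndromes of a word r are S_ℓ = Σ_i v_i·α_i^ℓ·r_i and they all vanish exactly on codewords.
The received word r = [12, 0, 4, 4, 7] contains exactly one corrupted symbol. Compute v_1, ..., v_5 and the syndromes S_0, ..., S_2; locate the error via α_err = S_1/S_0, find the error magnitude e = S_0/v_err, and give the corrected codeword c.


S = (10, 4, 12), error at position 3, error magnitude e = 2, c = [12, 0, 2, 4, 7].

Step 1: column multipliers v_i = (∏_{j≠i}(α_i − α_j))^{−1} mod 13.
  i = 1 (α = 6): (6−5)(6−3)(6−1)(6−11) = 1·3·5·(−5) = −75 ≡ 3, so v_1 = 3^{−1} = 9 (mod 13).
  i = 2 (α = 5): (5−6)(5−3)(5−1)(5−11) = (−1)·2·4·(−6) = 48 ≡ 9, so v_2 = 9^{−1} = 3 (mod 13).
  i = 3 (α = 3): (3−6)(3−5)(3−1)(3−11) = (−3)·(−2)·2·(−8) = −96 ≡ 8, so v_3 = 8^{−1} = 5 (mod 13).
  i = 4 (α = 1): (1−6)(1−5)(1−3)(1−11) = (−5)·(−4)·(−2)·(−10) = 400 ≡ 10, so v_4 = 10^{−1} = 4 (mod 13).
  i = 5 (α = 11): (11−6)(11−5)(11−3)(11−1) = 5·6·8·10 = 2400 ≡ 8, so v_5 = 8^{−1} = 5 (mod 13).
  v = [9, 3, 5, 4, 5].
Step 2: syndromes of r = [12, 0, 4, 4, 7] (all sums mod 13).
  S_0 = Σ v_i r_i = 9·12 + 3·0 + 5·4 + 4·4 + 5·7 = 179 ≡ 10.
  S_1 = Σ v_i α_i r_i = 9·6·12 + 3·5·0 + 5·3·4 + 4·1·4 + 5·11·7 = 1109 ≡ 4.
  α_i^2 mod 13 = [10, 12, 9, 1, 4].
  S_2 = Σ v_i α_i^2 r_i = 9·10·12 + 3·12·0 + 5·9·4 + 4·1·4 + 5·4·7 = 1416 ≡ 12.
  S = (10, 4, 12) ≠ 0, so r is not a codeword (an error is present).
Step 3: locate the error. For a single error e at position i, S_ℓ = v_i·e·α_i^ℓ, so α_err = S_1/S_0.
  S_0^{−1} = 10^{−1} = 4 (mod 13), so α_err = 4·4 = 16 ≡ 3 = α_3. Error position i = 3.
  Consistency check: S_2/S_1 = 12·10 = 120 ≡ 3 = α_err ✓ (single-error assumption holds).
Step 4: error magnitude e = S_0/v_3 = S_0·∏_{j≠3}(α_3 − α_j) = 10·8 = 80 ≡ 2 (mod 13).
Step 5: correct position 3: c_3 = r_3 − e = 4 − 2 ≡ 2 (mod 13). Hence c = [12, 0, 2, 4, 7].
  Check: interpolating c through the α_i gives m(x) = 5 + 12·x (degree < 2) with m(α_i) = c_i for every i, so c is indeed a codeword.


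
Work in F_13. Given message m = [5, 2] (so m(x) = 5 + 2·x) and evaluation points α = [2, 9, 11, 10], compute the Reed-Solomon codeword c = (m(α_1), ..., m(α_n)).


c = [9, 10, 1, 12]

Message polynomial: m(x) = 5 + 2·x (mod 13).
For each evaluation point α_i, compute m(α_i) mod 13:
  α_1 = 2: Horner steps 2 → 9, so m(2) = 9.
  α_2 = 9: Horner steps 2 → 10, so m(9) = 10.
  α_3 = 11: Horner steps 2 → 1, so m(11) = 1.
  α_4 = 10: Horner steps 2 → 12, so m(10) = 12.
Codeword c = [9, 10, 1, 12] ∈ F_13^4.


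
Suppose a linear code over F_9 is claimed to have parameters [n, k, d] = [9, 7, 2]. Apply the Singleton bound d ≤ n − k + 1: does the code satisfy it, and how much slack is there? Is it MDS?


Singleton RHS = n − k + 1 = 3, slack = 1, bound satisfied, not MDS.

Singleton bound: d ≤ n − k + 1.
Here n = 9, k = 7, so n − k + 1 = 3.
Given d = 2, check d ≤ 3: YES.
Slack = (n − k + 1) − d = 1.
The code is NOT MDS (slack = 1 > 0).
Description: the claimed parameters are [9, 7, 2]_9; such a code would be non-MDS.


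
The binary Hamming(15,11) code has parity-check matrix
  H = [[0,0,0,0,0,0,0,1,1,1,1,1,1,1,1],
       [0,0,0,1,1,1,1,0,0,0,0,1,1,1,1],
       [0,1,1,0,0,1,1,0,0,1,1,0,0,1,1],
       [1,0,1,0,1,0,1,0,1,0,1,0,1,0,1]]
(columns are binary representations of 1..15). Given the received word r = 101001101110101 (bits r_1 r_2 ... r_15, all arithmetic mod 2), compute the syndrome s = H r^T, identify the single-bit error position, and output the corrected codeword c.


s = (1, 0, 0, 1)^T, error position = 9, corrected codeword c = 101001100110101

Compute s = H r^T mod 2 one row at a time:
  s_1 = 0 + 1 + 1 + 1 + 0 + 1 + 0 + 1 = 5 ≡ 1 (mod 2).
  s_2 = 0 + 0 + 1 + 1 + 0 + 1 + 0 + 1 = 4 ≡ 0 (mod 2).
  s_3 = 0 + 1 + 1 + 1 + 1 + 1 + 0 + 1 = 6 ≡ 0 (mod 2).
  s_4 = 1 + 1 + 0 + 1 + 1 + 1 + 1 + 1 = 7 ≡ 1 (mod 2).
s = (1, 0, 0, 1)^T — this equals column 9 of H (binary 1001), so error is at position 9.
Correct: flip bit 9 of r = 101001101110101 to get c = 101001100110101.


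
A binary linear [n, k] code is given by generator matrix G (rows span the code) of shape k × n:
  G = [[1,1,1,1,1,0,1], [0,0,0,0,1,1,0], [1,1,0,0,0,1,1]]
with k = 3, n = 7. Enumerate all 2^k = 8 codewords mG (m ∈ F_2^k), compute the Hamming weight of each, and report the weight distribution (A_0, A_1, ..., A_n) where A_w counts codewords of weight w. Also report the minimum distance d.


Weight distribution: A_0 = 1, A_2 = 2, A_4 = 3, A_6 = 2. Minimum distance d = 2.

Enumerate all 2^3 = 8 messages m ∈ F_2^3.
For each, compute codeword c = mG in F_2^7, then tally its weight.
  m = 000 → c = 0000000, weight = 0.
  m = 100 → c = 1111101, weight = 6.
  m = 010 → c = 0000110, weight = 2.
  m = 110 → c = 1111011, weight = 6.
  m = 001 → c = 1100011, weight = 4.
  m = 101 → c = 0011110, weight = 4.
  m = 011 → c = 1100101, weight = 4.
  m = 111 → c = 0011000, weight = 2.
Tally weights:
  weight 0: 1 codewords.
  weight 2: 2 codewords.
  weight 4: 3 codewords.
  weight 6: 2 codewords.
Minimum distance d = smallest w > 0 with A_w > 0 = 2.
Sanity: Σ A_w = 8 = 2^3 = 8 ✓.


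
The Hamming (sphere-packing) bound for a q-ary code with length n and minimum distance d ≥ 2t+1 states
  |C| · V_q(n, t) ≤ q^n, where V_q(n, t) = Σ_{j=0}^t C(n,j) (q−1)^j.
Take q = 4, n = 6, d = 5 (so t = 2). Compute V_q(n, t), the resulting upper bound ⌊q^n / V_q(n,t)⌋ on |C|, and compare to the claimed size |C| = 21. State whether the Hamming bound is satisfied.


V_q(n, t) = 154, q^n = 4096, Hamming bound = 26, |C| = 21 ≤ bound (satisfied).

Step 1: Compute V_q(n, t) = Σ_{j=0}^2 C(n, j) (q−1)^j.
  j = 0: C(6,0)·(3)^0 = 1·1 = 1.
  j = 1: C(6,1)·(3)^1 = 6·3 = 18.
  j = 2: C(6,2)·(3)^2 = 15·9 = 135.
  V_q(n, t) = 1 + 18 + 135 = 154.
Step 2: q^n = 4^6 = 4096.
Step 3: Hamming bound ⌊q^n / V_q(n,t)⌋ = ⌊4096/154⌋ = 26.
Step 4: Compare |C| = 21 to 26: satisfied.
The claimed |C| lies below the Hamming bound.


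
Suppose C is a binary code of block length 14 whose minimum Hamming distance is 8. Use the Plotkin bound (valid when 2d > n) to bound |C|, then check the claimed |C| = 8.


Plotkin bound M ≤ 8; given |C| = 8 ≤ bound (satisfied).

Check applicability: 2d = 16, n = 14.
2d − n = 2 > 0, so Plotkin applies.
Compute d/(2d−n) = 8/2 ≈ 4.0000.
⌊d/(2d−n)⌋ = 4.
Plotkin bound: M ≤ 2·4 = 8.
Given |C| = 8, check: satisfied.
This |C| is at the Plotkin bound.


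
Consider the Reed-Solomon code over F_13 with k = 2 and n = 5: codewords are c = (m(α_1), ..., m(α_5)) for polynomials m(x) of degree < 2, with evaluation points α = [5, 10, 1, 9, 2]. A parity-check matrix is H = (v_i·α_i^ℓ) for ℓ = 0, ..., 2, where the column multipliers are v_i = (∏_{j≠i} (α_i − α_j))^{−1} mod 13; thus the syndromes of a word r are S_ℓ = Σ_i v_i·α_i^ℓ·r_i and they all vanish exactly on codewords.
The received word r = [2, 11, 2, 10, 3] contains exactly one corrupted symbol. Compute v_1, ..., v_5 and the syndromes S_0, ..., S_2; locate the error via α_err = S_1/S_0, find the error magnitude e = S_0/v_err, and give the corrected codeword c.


S = (8, 1, 5), error at position 1, error magnitude e = 9, c = [6, 11, 2, 10, 3].

Step 1: column multipliers v_i = (∏_{j≠i}(α_i − α_j))^{−1} mod 13.
  i = 1 (α = 5): (5−10)(5−1)(5−9)(5−2) = (−5)·4·(−4)·3 = 240 ≡ 6, so v_1 = 6^{−1} = 11 (mod 13).
  i = 2 (α = 10): (10−5)(10−1)(10−9)(10−2) = 5·9·1·8 = 360 ≡ 9, so v_2 = 9^{−1} = 3 (mod 13).
  i = 3 (α = 1): (1−5)(1−10)(1−9)(1−2) = (−4)·(−9)·(−8)·(−1) = 288 ≡ 2, so v_3 = 2^{−1} = 7 (mod 13).
  i = 4 (α = 9): (9−5)(9−10)(9−1)(9−2) = 4·(−1)·8·7 = −224 ≡ 10, so v_4 = 10^{−1} = 4 (mod 13).
  i = 5 (α = 2): (2−5)(2−10)(2−1)(2−9) = (−3)·(−8)·1·(−7) = −168 ≡ 1, so v_5 = 1^{−1} = 1 (mod 13).
  v = [11, 3, 7, 4, 1].
Step 2: syndromes of r = [2, 11, 2, 10, 3] (all sums mod 13).
  S_0 = Σ v_i r_i = 11·2 + 3·11 + 7·2 + 4·10 + 1·3 = 112 ≡ 8.
  S_1 = Σ v_i α_i r_i = 11·5·2 + 3·10·11 + 7·1·2 + 4·9·10 + 1·2·3 = 820 ≡ 1.
  α_i^2 mod 13 = [12, 9, 1, 3, 4].
  S_2 = Σ v_i α_i^2 r_i = 11·12·2 + 3·9·11 + 7·1·2 + 4·3·10 + 1·4·3 = 707 ≡ 5.
  S = (8, 1, 5) ≠ 0, so r is not a codeword (an error is present).
Step 3: locate the error. For a single error e at position i, S_ℓ = v_i·e·α_i^ℓ, so α_err = S_1/S_0.
  S_0^{−1} = 8^{−1} = 5 (mod 13), so α_err = 1·5 = 5 ≡ 5 = α_1. Error position i = 1.
  Consistency check: S_2/S_1 = 5·1 = 5 ≡ 5 = α_err ✓ (single-error assumption holds).
Step 4: error magnitude e = S_0/v_1 = S_0·∏_{j≠1}(α_1 − α_j) = 8·6 = 48 ≡ 9 (mod 13).
Step 5: correct position 1: c_1 = r_1 − e = 2 − 9 ≡ 6 (mod 13). Hence c = [6, 11, 2, 10, 3].
  Check: interpolating c through the α_i gives m(x) = 1 + 1·x (degree < 2) with m(α_i) = c_i for every i, so c is indeed a codeword.


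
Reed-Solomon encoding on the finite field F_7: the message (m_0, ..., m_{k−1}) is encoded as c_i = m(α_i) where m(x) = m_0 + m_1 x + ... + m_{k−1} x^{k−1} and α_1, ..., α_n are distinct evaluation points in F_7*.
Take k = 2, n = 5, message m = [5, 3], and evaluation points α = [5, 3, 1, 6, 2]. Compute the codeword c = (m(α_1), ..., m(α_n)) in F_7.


c = [6, 0, 1, 2, 4]

Message polynomial: m(x) = 5 + 3·x (mod 7).
For each evaluation point α_i, compute m(α_i) mod 7:
  α_1 = 5: Horner steps 3 → 6, so m(5) = 6.
  α_2 = 3: Horner steps 3 → 0, so m(3) = 0.
  α_3 = 1: Horner steps 3 → 1, so m(1) = 1.
  α_4 = 6: Horner steps 3 → 2, so m(6) = 2.
  α_5 = 2: Horner steps 3 → 4, so m(2) = 4.
Codeword c = [6, 0, 1, 2, 4] ∈ F_7^5.


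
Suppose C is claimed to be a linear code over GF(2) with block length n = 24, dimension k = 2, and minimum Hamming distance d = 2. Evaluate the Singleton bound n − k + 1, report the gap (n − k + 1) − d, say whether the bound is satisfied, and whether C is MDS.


Singleton RHS = n − k + 1 = 23, slack = 21, bound satisfied, not MDS.

Singleton bound: d ≤ n − k + 1.
Here n = 24, k = 2, so n − k + 1 = 23.
Given d = 2, check d ≤ 23: YES.
Slack = (n − k + 1) − d = 21.
The code is NOT MDS (slack = 21 > 0).
Description: the claimed parameters are [24, 2, 2]_2; such a code would be non-MDS.


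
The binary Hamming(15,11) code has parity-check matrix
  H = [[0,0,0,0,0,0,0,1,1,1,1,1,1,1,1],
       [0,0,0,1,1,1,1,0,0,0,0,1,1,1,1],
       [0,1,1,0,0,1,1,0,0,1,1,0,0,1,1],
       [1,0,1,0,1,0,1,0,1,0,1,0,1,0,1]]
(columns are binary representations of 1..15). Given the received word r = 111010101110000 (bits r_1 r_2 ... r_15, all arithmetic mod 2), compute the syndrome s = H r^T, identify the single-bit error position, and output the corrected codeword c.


s = (1, 0, 1, 0)^T, error position = 10, corrected codeword c = 111010101010000

Compute s = H r^T mod 2 one row at a time:
  s_1 = 0 + 1 + 1 + 1 + 0 + 0 + 0 + 0 = 3 ≡ 1 (mod 2).
  s_2 = 0 + 1 + 0 + 1 + 0 + 0 + 0 + 0 = 2 ≡ 0 (mod 2).
  s_3 = 1 + 1 + 0 + 1 + 1 + 1 + 0 + 0 = 5 ≡ 1 (mod 2).
  s_4 = 1 + 1 + 1 + 1 + 1 + 1 + 0 + 0 = 6 ≡ 0 (mod 2).
s = (1, 0, 1, 0)^T — this equals column 10 of H (binary 1010), so error is at position 10.
Correct: flip bit 10 of r = 111010101110000 to get c = 111010101010000.


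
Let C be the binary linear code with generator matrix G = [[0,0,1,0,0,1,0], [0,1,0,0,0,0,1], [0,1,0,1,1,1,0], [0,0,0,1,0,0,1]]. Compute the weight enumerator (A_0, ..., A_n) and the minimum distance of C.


Weight distribution: A_0 = 1, A_2 = 6, A_4 = 9. Minimum distance d = 2.

Enumerate all 2^4 = 16 messages m ∈ F_2^4.
For each, compute codeword c = mG in F_2^7, then tally its weight.
  m = 0000 → c = 0000000, weight = 0.
  m = 1000 → c = 0010010, weight = 2.
  m = 0100 → c = 0100001, weight = 2.
  m = 1100 → c = 0110011, weight = 4.
  m = 0010 → c = 0101110, weight = 4.
  m = 1010 → c = 0111100, weight = 4.
  m = 0110 → c = 0001111, weight = 4.
  m = 1110 → c = 0011101, weight = 4.
  m = 0001 → c = 0001001, weight = 2.
  m = 1001 → c = 0011011, weight = 4.
  m = 0101 → c = 0101000, weight = 2.
  m = 1101 → c = 0111010, weight = 4.
  m = 0011 → c = 0100111, weight = 4.
  m = 1011 → c = 0110101, weight = 4.
  m = 0111 → c = 0000110, weight = 2.
  m = 1111 → c = 0010100, weight = 2.
Tally weights:
  weight 0: 1 codewords.
  weight 2: 6 codewords.
  weight 4: 9 codewords.
Minimum distance d = smallest w > 0 with A_w > 0 = 2.
Sanity: Σ A_w = 16 = 2^4 = 16 ✓.


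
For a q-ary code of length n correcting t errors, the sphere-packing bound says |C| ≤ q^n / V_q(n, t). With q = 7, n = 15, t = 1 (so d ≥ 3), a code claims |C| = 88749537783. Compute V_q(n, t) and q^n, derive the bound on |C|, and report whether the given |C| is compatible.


V_q(n, t) = 91, q^n = 4747561509943, Hamming bound = 52171005603, |C| = 88749537783 > bound (violated).

Step 1: Compute V_q(n, t) = Σ_{j=0}^1 C(n, j) (q−1)^j.
  j = 0: C(15,0)·(6)^0 = 1·1 = 1.
  j = 1: C(15,1)·(6)^1 = 15·6 = 90.
  V_q(n, t) = 1 + 90 = 91.
Step 2: q^n = 7^15 = 4747561509943.
Step 3: Hamming bound ⌊q^n / V_q(n,t)⌋ = ⌊4747561509943/91⌋ = 52171005603.
Step 4: Compare |C| = 88749537783 to 52171005603: violated.
The claimed |C| lies above the Hamming bound, so no 7-ary code of length 15 with d ≥ 3 can have 88749537783 codewords.


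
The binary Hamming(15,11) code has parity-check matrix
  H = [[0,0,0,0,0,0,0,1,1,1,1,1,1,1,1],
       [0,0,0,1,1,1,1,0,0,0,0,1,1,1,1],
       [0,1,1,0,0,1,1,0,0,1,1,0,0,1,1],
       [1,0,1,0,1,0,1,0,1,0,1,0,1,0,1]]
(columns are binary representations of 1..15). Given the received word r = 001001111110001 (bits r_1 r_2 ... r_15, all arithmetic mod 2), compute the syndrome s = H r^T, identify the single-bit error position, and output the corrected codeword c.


s = (1, 1, 0, 1)^T, error position = 13, corrected codeword c = 001001111110101

Compute s = H r^T mod 2 one row at a time:
  s_1 = 1 + 1 + 1 + 1 + 0 + 0 + 0 + 1 = 5 ≡ 1 (mod 2).
  s_2 = 0 + 0 + 1 + 1 + 0 + 0 + 0 + 1 = 3 ≡ 1 (mod 2).
  s_3 = 0 + 1 + 1 + 1 + 1 + 1 + 0 + 1 = 6 ≡ 0 (mod 2).
  s_4 = 0 + 1 + 0 + 1 + 1 + 1 + 0 + 1 = 5 ≡ 1 (mod 2).
s = (1, 1, 0, 1)^T — this equals column 13 of H (binary 1101), so error is at position 13.
Correct: flip bit 13 of r = 001001111110001 to get c = 001001111110101.


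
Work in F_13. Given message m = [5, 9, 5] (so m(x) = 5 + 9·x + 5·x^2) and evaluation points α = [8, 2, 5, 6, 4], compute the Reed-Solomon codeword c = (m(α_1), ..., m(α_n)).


c = [7, 4, 6, 5, 4]

Message polynomial: m(x) = 5 + 9·x + 5·x^2 (mod 13).
For each evaluation point α_i, compute m(α_i) mod 13:
  α_1 = 8: Horner steps 5 → 10 → 7, so m(8) = 7.
  α_2 = 2: Horner steps 5 → 6 → 4, so m(2) = 4.
  α_3 = 5: Horner steps 5 → 8 → 6, so m(5) = 6.
  α_4 = 6: Horner steps 5 → 0 → 5, so m(6) = 5.
  α_5 = 4: Horner steps 5 → 3 → 4, so m(4) = 4.
Codeword c = [7, 4, 6, 5, 4] ∈ F_13^5.


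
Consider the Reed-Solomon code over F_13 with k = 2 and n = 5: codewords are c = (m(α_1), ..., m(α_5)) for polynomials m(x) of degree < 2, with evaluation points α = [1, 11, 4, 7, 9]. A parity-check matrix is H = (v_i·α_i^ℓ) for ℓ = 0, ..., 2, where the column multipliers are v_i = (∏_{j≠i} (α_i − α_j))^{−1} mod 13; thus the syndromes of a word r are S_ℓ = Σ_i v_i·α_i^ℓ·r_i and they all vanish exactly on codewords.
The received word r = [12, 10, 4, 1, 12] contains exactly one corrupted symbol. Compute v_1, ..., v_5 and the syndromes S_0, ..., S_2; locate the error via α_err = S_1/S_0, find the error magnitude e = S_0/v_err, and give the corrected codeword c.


S = (7, 7, 7), error at position 1, error magnitude e = 5, c = [7, 10, 4, 1, 12].

Step 1: column multipliers v_i = (∏_{j≠i}(α_i − α_j))^{−1} mod 13.
  i = 1 (α = 1): (1−11)(1−4)(1−7)(1−9) = (−10)·(−3)·(−6)·(−8) = 1440 ≡ 10, so v_1 = 10^{−1} = 4 (mod 13).
  i = 2 (α = 11): (11−1)(11−4)(11−7)(11−9) = 10·7·4·2 = 560 ≡ 1, so v_2 = 1^{−1} = 1 (mod 13).
  i = 3 (α = 4): (4−1)(4−11)(4−7)(4−9) = 3·(−7)·(−3)·(−5) = −315 ≡ 10, so v_3 = 10^{−1} = 4 (mod 13).
  i = 4 (α = 7): (7−1)(7−11)(7−4)(7−9) = 6·(−4)·3·(−2) = 144 ≡ 1, so v_4 = 1^{−1} = 1 (mod 13).
  i = 5 (α = 9): (9−1)(9−11)(9−4)(9−7) = 8·(−2)·5·2 = −160 ≡ 9, so v_5 = 9^{−1} = 3 (mod 13).
  v = [4, 1, 4, 1, 3].
Step 2: syndromes of r = [12, 10, 4, 1, 12] (all sums mod 13).
  S_0 = Σ v_i r_i = 4·12 + 1·10 + 4·4 + 1·1 + 3·12 = 111 ≡ 7.
  S_1 = Σ v_i α_i r_i = 4·1·12 + 1·11·10 + 4·4·4 + 1·7·1 + 3·9·12 = 553 ≡ 7.
  α_i^2 mod 13 = [1, 4, 3, 10, 3].
  S_2 = Σ v_i α_i^2 r_i = 4·1·12 + 1·4·10 + 4·3·4 + 1·10·1 + 3·3·12 = 254 ≡ 7.
  S = (7, 7, 7) ≠ 0, so r is not a codeword (an error is present).
Step 3: locate the error. For a single error e at position i, S_ℓ = v_i·e·α_i^ℓ, so α_err = S_1/S_0.
  S_0^{−1} = 7^{−1} = 2 (mod 13), so α_err = 7·2 = 14 ≡ 1 = α_1. Error position i = 1.
  Consistency check: S_2/S_1 = 7·2 = 14 ≡ 1 = α_err ✓ (single-error assumption holds).
Step 4: error magnitude e = S_0/v_1 = S_0·∏_{j≠1}(α_1 − α_j) = 7·10 = 70 ≡ 5 (mod 13).
Step 5: correct position 1: c_1 = r_1 − e = 12 − 5 ≡ 7 (mod 13). Hence c = [7, 10, 4, 1, 12].
  Check: interpolating c through the α_i gives m(x) = 8 + 12·x (degree < 2) with m(α_i) = c_i for every i, so c is indeed a codeword.


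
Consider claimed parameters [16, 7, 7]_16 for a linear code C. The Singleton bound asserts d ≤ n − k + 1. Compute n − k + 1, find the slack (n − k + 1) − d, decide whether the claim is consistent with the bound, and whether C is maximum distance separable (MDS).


Singleton RHS = n − k + 1 = 10, slack = 3, bound satisfied, not MDS.

Singleton bound: d ≤ n − k + 1.
Here n = 16, k = 7, so n − k + 1 = 10.
Given d = 7, check d ≤ 10: YES.
Slack = (n − k + 1) − d = 3.
The code is NOT MDS (slack = 3 > 0).
Description: the claimed parameters are [16, 7, 7]_16; such a code would be non-MDS.


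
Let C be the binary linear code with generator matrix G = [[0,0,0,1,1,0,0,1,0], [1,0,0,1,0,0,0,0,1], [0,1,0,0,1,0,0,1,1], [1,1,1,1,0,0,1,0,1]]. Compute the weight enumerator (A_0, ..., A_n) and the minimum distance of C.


Weight distribution: A_0 = 1, A_2 = 1, A_3 = 5, A_4 = 3, A_5 = 2, A_6 = 3, A_7 = 1. Minimum distance d = 2.

Enumerate all 2^4 = 16 messages m ∈ F_2^4.
For each, compute codeword c = mG in F_2^9, then tally its weight.
  m = 0000 → c = 000000000, weight = 0.
  m = 1000 → c = 000110010, weight = 3.
  m = 0100 → c = 100100001, weight = 3.
  m = 1100 → c = 100010011, weight = 4.
  m = 0010 → c = 010010011, weight = 4.
  m = 1010 → c = 010100001, weight = 3.
  m = 0110 → c = 110110010, weight = 5.
  m = 1110 → c = 110000000, weight = 2.
  m = 0001 → c = 111100101, weight = 6.
  m = 1001 → c = 111010111, weight = 7.
  m = 0101 → c = 011000100, weight = 3.
  m = 1101 → c = 011110110, weight = 6.
  m = 0011 → c = 101110110, weight = 6.
  m = 1011 → c = 101000100, weight = 3.
  m = 0111 → c = 001010111, weight = 5.
  m = 1111 → c = 001100101, weight = 4.
Tally weights:
  weight 0: 1 codewords.
  weight 2: 1 codewords.
  weight 3: 5 codewords.
  weight 4: 3 codewords.
  weight 5: 2 codewords.
  weight 6: 3 codewords.
  weight 7: 1 codewords.
Minimum distance d = smallest w > 0 with A_w > 0 = 2.
Sanity: Σ A_w = 16 = 2^4 = 16 ✓.


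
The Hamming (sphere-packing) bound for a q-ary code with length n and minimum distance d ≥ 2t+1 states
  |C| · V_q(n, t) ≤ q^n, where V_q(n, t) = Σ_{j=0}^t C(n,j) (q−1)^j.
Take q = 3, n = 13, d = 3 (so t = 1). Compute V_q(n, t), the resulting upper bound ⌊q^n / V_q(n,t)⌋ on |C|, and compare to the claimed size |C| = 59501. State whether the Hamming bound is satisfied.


V_q(n, t) = 27, q^n = 1594323, Hamming bound = 59049, |C| = 59501 > bound (violated).

Step 1: Compute V_q(n, t) = Σ_{j=0}^1 C(n, j) (q−1)^j.
  j = 0: C(13,0)·(2)^0 = 1·1 = 1.
  j = 1: C(13,1)·(2)^1 = 13·2 = 26.
  V_q(n, t) = 1 + 26 = 27.
Step 2: q^n = 3^13 = 1594323.
Step 3: Hamming bound ⌊q^n / V_q(n,t)⌋ = ⌊1594323/27⌋ = 59049.
Step 4: Compare |C| = 59501 to 59049: violated.
The claimed |C| lies above the Hamming bound, so no 3-ary code of length 13 with d ≥ 3 can have 59501 codewords.


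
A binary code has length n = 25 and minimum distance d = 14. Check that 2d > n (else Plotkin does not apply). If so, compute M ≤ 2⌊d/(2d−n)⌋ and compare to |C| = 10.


Plotkin bound M ≤ 8; given |C| = 10 > bound (violated).

Check applicability: 2d = 28, n = 25.
2d − n = 3 > 0, so Plotkin applies.
Compute d/(2d−n) = 14/3 ≈ 4.6667.
⌊d/(2d−n)⌋ = 4.
Plotkin bound: M ≤ 2·4 = 8.
Given |C| = 10, check: VIOLATED.
This |C| is above the Plotkin bound, so no binary code with n = 25, d = 14 and 10 codewords exists.


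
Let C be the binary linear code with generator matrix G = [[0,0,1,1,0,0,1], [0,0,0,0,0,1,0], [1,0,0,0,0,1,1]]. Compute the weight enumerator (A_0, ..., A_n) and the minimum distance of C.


Weight distribution: A_0 = 1, A_1 = 1, A_2 = 1, A_3 = 3, A_4 = 2. Minimum distance d = 1.

Enumerate all 2^3 = 8 messages m ∈ F_2^3.
For each, compute codeword c = mG in F_2^7, then tally its weight.
  m = 000 → c = 0000000, weight = 0.
  m = 100 → c = 0011001, weight = 3.
  m = 010 → c = 0000010, weight = 1.
  m = 110 → c = 0011011, weight = 4.
  m = 001 → c = 1000011, weight = 3.
  m = 101 → c = 1011010, weight = 4.
  m = 011 → c = 1000001, weight = 2.
  m = 111 → c = 1011000, weight = 3.
Tally weights:
  weight 0: 1 codewords.
  weight 1: 1 codewords.
  weight 2: 1 codewords.
  weight 3: 3 codewords.
  weight 4: 2 codewords.
Minimum distance d = smallest w > 0 with A_w > 0 = 1.
Sanity: Σ A_w = 8 = 2^3 = 8 ✓.


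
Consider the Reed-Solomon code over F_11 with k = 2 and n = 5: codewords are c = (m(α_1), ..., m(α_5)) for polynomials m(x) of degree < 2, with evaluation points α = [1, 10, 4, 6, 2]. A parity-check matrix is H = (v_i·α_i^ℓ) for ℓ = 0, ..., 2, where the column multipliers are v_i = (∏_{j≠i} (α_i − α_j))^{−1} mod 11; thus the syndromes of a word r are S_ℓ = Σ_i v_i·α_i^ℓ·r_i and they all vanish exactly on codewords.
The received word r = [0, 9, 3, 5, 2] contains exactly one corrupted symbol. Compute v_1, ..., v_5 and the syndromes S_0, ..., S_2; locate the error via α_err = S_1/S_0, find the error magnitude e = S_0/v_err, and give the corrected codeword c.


S = (6, 1, 2), error at position 5, error magnitude e = 1, c = [0, 9, 3, 5, 1].

Step 1: column multipliers v_i = (∏_{j≠i}(α_i − α_j))^{−1} mod 11.
  i = 1 (α = 1): (1−10)(1−4)(1−6)(1−2) = (−9)·(−3)·(−5)·(−1) = 135 ≡ 3, so v_1 = 3^{−1} = 4 (mod 11).
  i = 2 (α = 10): (10−1)(10−4)(10−6)(10−2) = 9·6·4·8 = 1728 ≡ 1, so v_2 = 1^{−1} = 1 (mod 11).
  i = 3 (α = 4): (4−1)(4−10)(4−6)(4−2) = 3·(−6)·(−2)·2 = 72 ≡ 6, so v_3 = 6^{−1} = 2 (mod 11).
  i = 4 (α = 6): (6−1)(6−10)(6−4)(6−2) = 5·(−4)·2·4 = −160 ≡ 5, so v_4 = 5^{−1} = 9 (mod 11).
  i = 5 (α = 2): (2−1)(2−10)(2−4)(2−6) = 1·(−8)·(−2)·(−4) = −64 ≡ 2, so v_5 = 2^{−1} = 6 (mod 11).
  v = [4, 1, 2, 9, 6].
Step 2: syndromes of r = [0, 9, 3, 5, 2] (all sums mod 11).
  S_0 = Σ v_i r_i = 4·0 + 1·9 + 2·3 + 9·5 + 6·2 = 72 ≡ 6.
  S_1 = Σ v_i α_i r_i = 4·1·0 + 1·10·9 + 2·4·3 + 9·6·5 + 6·2·2 = 408 ≡ 1.
  α_i^2 mod 11 = [1, 1, 5, 3, 4].
  S_2 = Σ v_i α_i^2 r_i = 4·1·0 + 1·1·9 + 2·5·3 + 9·3·5 + 6·4·2 = 222 ≡ 2.
  S = (6, 1, 2) ≠ 0, so r is not a codeword (an error is present).
Step 3: locate the error. For a single error e at position i, S_ℓ = v_i·e·α_i^ℓ, so α_err = S_1/S_0.
  S_0^{−1} = 6^{−1} = 2 (mod 11), so α_err = 1·2 = 2 ≡ 2 = α_5. Error position i = 5.
  Consistency check: S_2/S_1 = 2·1 = 2 ≡ 2 = α_err ✓ (single-error assumption holds).
Step 4: error magnitude e = S_0/v_5 = S_0·∏_{j≠5}(α_5 − α_j) = 6·2 = 12 ≡ 1 (mod 11).
Step 5: correct position 5: c_5 = r_5 − e = 2 − 1 ≡ 1 (mod 11). Hence c = [0, 9, 3, 5, 1].
  Check: interpolating c through the α_i gives m(x) = 10 + 1·x (degree < 2) with m(α_i) = c_i for every i, so c is indeed a codeword.


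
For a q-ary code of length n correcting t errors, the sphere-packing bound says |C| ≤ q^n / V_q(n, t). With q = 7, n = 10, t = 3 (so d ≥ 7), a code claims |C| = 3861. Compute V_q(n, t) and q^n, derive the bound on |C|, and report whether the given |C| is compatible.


V_q(n, t) = 27601, q^n = 282475249, Hamming bound = 10234, |C| = 3861 ≤ bound (satisfied).

Step 1: Compute V_q(n, t) = Σ_{j=0}^3 C(n, j) (q−1)^j.
  j = 0: C(10,0)·(6)^0 = 1·1 = 1.
  j = 1: C(10,1)·(6)^1 = 10·6 = 60.
  j = 2: C(10,2)·(6)^2 = 45·36 = 1620.
  j = 3: C(10,3)·(6)^3 = 120·216 = 25920.
  V_q(n, t) = 1 + 60 + 1620 + 25920 = 27601.
Step 2: q^n = 7^10 = 282475249.
Step 3: Hamming bound ⌊q^n / V_q(n,t)⌋ = ⌊282475249/27601⌋ = 10234.
Step 4: Compare |C| = 3861 to 10234: satisfied.
The claimed |C| lies below the Hamming bound.


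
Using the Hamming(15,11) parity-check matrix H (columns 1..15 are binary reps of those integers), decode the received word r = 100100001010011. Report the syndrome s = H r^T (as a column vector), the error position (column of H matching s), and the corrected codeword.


s = (0, 1, 1, 0)^T, error position = 6, corrected codeword c = 100101001010011

Compute s = H r^T mod 2 one row at a time:
  s_1 = 0 + 1 + 0 + 1 + 0 + 0 + 1 + 1 = 4 ≡ 0 (mod 2).
  s_2 = 1 + 0 + 0 + 0 + 0 + 0 + 1 + 1 = 3 ≡ 1 (mod 2).
  s_3 = 0 + 0 + 0 + 0 + 0 + 1 + 1 + 1 = 3 ≡ 1 (mod 2).
  s_4 = 1 + 0 + 0 + 0 + 1 + 1 + 0 + 1 = 4 ≡ 0 (mod 2).
s = (0, 1, 1, 0)^T — this equals column 6 of H (binary 0110), so error is at position 6.
Correct: flip bit 6 of r = 100100001010011 to get c = 100101001010011.


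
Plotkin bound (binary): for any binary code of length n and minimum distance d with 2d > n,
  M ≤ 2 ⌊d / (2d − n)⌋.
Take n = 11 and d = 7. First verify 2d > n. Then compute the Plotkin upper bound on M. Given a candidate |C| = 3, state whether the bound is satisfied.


Plotkin bound M ≤ 4; given |C| = 3 ≤ bound (satisfied).

Check applicability: 2d = 14, n = 11.
2d − n = 3 > 0, so Plotkin applies.
Compute d/(2d−n) = 7/3 ≈ 2.3333.
⌊d/(2d−n)⌋ = 2.
Plotkin bound: M ≤ 2·2 = 4.
Given |C| = 3, check: satisfied.
This |C| is below the Plotkin bound.
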